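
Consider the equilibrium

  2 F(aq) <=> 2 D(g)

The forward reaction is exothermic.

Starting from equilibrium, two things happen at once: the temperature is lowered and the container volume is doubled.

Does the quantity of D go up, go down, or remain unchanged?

increases

The forward reaction is exothermic. Lowering T favours the exothermic direction — shift to the right.
Gas moles: reactants 0, products 2 (Δn_gas = +2). Expansion shifts the system toward the side with more moles of gas — to the right.
The net shift is to the right. D is a product, so its amount increases.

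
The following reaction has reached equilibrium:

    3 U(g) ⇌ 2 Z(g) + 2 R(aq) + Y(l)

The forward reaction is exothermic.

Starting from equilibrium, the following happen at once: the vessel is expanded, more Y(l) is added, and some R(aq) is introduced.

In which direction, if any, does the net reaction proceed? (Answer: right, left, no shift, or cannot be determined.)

Gas moles: reactants 3, products 2 (Δn_gas = -1). Expansion shifts the system toward the side with more moles of gas — to the left.
Y is a pure liquid; its activity is 1 regardless of amount, so Q is unaffected — no shift from this change.
Adding R (aq), a product, drives the reaction to the left.
Only the nonzero effect(s) matter; the net shift is to the left.

left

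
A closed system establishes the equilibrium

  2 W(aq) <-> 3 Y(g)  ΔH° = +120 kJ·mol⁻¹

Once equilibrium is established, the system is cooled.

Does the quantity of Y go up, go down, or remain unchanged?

decreases

The forward reaction is endothermic. Lowering T favours the exothermic direction — shift to the left.
The net shift is to the left. Y is a product, so its amount decreases.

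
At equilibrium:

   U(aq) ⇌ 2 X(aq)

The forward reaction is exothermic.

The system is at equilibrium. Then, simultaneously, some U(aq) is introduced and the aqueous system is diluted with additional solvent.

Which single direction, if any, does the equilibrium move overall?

Adding U (aq), a reactant, drives the reaction to the right.
Dilution lowers every aqueous concentration by the same factor. Δn_aq = 2 − 1 = +1, so the system shifts toward the side with more dissolved moles — to the right.
All effects act in the same direction — net shift to the right.

right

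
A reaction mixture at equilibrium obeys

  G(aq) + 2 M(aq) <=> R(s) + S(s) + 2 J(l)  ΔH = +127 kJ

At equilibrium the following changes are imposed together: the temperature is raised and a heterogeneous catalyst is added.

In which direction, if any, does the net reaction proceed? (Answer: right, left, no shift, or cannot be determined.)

right

The forward reaction is endothermic. Raising T favours the endothermic direction — shift to the right.
A catalyst speeds both forward and reverse rates equally; it changes neither Q nor K — no shift from this change.
Only the nonzero effect(s) matter; the net shift is to the right.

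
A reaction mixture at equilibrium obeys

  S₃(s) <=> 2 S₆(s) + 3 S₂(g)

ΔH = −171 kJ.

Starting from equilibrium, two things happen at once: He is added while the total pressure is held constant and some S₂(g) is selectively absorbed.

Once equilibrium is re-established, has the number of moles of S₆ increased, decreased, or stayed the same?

Adding inert gas at constant total pressure expands the volume and lowers every reacting partial pressure. With Δn_gas = 3 − 0 = +3, Q moves away from K toward the side with fewer gas moles, so the system shifts toward the side with more gas moles — to the right.
Removing S₂ (g), a product, drives the reaction to the right.
The net shift is to the right. S₆ is a product, so its amount increases.

increases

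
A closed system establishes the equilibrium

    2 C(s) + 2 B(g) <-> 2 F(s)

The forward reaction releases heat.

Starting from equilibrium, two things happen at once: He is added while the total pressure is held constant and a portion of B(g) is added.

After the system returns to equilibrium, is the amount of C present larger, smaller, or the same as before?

cannot be determined

Adding inert gas at constant total pressure expands the volume and lowers every reacting partial pressure. With Δn_gas = 0 − 2 = -2, Q moves away from K toward the side with fewer gas moles, so the system shifts toward the side with more gas moles — to the left.
Adding B (g), a reactant, drives the reaction to the right.
The two effects oppose each other, so the net shift — and hence the change in C — cannot be determined from the given information.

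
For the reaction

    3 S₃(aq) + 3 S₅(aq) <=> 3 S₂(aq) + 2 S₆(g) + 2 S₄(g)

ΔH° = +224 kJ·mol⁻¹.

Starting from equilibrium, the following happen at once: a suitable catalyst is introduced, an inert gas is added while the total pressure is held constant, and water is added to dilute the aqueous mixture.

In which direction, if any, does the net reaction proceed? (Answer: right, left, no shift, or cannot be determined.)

A catalyst speeds both forward and reverse rates equally; it changes neither Q nor K — no shift from this change.
Adding inert gas at constant total pressure expands the volume and lowers every reacting partial pressure. With Δn_gas = 4 − 0 = +4, Q moves away from K toward the side with fewer gas moles, so the system shifts toward the side with more gas moles — to the right.
Dilution lowers every aqueous concentration by the same factor. Δn_aq = 3 − 6 = -3, so the system shifts toward the side with more dissolved moles — to the left.
The individual effects push in opposite directions; without quantitative information the net direction cannot be determined.

cannot be determined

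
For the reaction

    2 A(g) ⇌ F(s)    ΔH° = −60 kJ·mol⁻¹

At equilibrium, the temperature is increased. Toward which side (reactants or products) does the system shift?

The forward reaction is exothermic. Raising T favours the endothermic direction — shift to the left.

left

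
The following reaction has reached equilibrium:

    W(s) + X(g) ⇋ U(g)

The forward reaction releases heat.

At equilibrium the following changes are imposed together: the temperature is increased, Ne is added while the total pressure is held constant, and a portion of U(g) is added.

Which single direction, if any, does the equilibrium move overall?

left

The forward reaction is exothermic. Raising T favours the endothermic direction — shift to the left.
Adding inert gas at constant total pressure expands the volume, scaling every reacting partial pressure by the same factor. Δn_gas = 1 − 1 = 0, so Q is unchanged — no shift.
Adding U (g), a product, drives the reaction to the left.
Only the nonzero effect(s) matter; the net shift is to the left.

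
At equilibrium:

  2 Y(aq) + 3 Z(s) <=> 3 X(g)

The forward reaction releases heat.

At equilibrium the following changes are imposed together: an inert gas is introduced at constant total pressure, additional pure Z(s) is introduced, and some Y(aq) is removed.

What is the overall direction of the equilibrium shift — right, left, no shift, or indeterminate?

cannot be determined

Adding inert gas at constant total pressure expands the volume and lowers every reacting partial pressure. With Δn_gas = 3 − 0 = +3, Q moves away from K toward the side with fewer gas moles, so the system shifts toward the side with more gas moles — to the right.
Z is a pure solid; its activity is 1 regardless of amount, so Q is unaffected — no shift from this change.
Removing Y (aq), a reactant, drives the reaction to the left.
The individual effects push in opposite directions; without quantitative information the net direction cannot be determined.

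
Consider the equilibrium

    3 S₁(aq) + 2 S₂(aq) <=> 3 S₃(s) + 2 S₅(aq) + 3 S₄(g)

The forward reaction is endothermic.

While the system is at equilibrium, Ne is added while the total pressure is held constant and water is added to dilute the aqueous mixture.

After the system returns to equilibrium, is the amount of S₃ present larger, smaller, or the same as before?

Adding inert gas at constant total pressure expands the volume and lowers every reacting partial pressure. With Δn_gas = 3 − 0 = +3, Q moves away from K toward the side with fewer gas moles, so the system shifts toward the side with more gas moles — to the right.
Dilution lowers every aqueous concentration by the same factor. Δn_aq = 2 − 5 = -3, so the system shifts toward the side with more dissolved moles — to the left.
The two effects oppose each other, so the net shift — and hence the change in S₃ — cannot be determined from the given information.

cannot be determined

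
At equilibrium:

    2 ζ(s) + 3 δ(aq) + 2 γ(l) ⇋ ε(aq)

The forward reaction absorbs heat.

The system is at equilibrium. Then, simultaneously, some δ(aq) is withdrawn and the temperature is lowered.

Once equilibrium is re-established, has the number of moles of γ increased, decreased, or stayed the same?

increases

Removing δ (aq), a reactant, drives the reaction to the left.
The forward reaction is endothermic. Lowering T favours the exothermic direction — shift to the left.
The net shift is to the left. γ is a reactant, so its amount increases.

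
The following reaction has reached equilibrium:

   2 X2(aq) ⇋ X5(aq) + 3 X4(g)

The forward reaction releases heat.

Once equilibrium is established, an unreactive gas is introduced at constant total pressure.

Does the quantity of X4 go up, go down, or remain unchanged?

Adding inert gas at constant total pressure expands the volume and lowers every reacting partial pressure. With Δn_gas = 3 − 0 = +3, Q moves away from K toward the side with fewer gas moles, so the system shifts toward the side with more gas moles — to the right.
The net shift is to the right. X4 is a product, so its amount increases.

increases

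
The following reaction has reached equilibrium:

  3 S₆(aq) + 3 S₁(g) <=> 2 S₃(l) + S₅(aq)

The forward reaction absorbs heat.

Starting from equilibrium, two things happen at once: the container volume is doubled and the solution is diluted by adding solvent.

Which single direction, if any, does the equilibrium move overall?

Gas moles: reactants 3, products 0 (Δn_gas = -3). Expansion shifts the system toward the side with more moles of gas — to the left.
Dilution lowers every aqueous concentration by the same factor. Δn_aq = 1 − 3 = -2, so the system shifts toward the side with more dissolved moles — to the left.
All effects act in the same direction — net shift to the left.

left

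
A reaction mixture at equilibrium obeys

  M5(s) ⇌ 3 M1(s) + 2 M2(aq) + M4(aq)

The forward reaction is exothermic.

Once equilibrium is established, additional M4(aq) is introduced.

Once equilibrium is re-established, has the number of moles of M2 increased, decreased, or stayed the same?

Adding M4 (aq), a product, drives the reaction to the left.
The net shift is to the left. M2 is a product, so its amount decreases.

decreases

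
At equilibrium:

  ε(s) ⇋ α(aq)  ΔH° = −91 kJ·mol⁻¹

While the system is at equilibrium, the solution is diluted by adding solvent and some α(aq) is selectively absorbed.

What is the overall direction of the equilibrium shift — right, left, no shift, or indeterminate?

Dilution lowers every aqueous concentration by the same factor. Δn_aq = 1 − 0 = +1, so the system shifts toward the side with more dissolved moles — to the right.
Removing α (aq), a product, drives the reaction to the right.
All effects act in the same direction — net shift to the right.

right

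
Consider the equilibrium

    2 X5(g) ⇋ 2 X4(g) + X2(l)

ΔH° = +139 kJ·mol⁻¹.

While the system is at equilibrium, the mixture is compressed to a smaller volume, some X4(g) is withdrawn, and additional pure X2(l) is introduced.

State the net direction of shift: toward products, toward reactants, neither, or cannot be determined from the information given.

Gas moles: reactants 2, products 2. Δn_gas = 0, so a volume change leaves Q equal to K — no shift from this change.
Removing X4 (g), a product, drives the reaction to the right.
X2 is a pure liquid; its activity is 1 regardless of amount, so Q is unaffected — no shift from this change.
Only the nonzero effect(s) matter; the net shift is to the right.

right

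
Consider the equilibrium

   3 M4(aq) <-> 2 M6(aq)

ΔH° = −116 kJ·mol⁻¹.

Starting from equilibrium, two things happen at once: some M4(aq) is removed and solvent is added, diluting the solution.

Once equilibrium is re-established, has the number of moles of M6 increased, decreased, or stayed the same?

decreases

Removing M4 (aq), a reactant, drives the reaction to the left.
Dilution lowers every aqueous concentration by the same factor. Δn_aq = 2 − 3 = -1, so the system shifts toward the side with more dissolved moles — to the left.
The net shift is to the left. M6 is a product, so its amount decreases.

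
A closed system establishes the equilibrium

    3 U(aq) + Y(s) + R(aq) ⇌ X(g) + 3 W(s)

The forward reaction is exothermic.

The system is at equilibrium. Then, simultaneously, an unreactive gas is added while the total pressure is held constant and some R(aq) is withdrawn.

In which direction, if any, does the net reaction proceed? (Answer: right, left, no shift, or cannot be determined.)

Adding inert gas at constant total pressure expands the volume and lowers every reacting partial pressure. With Δn_gas = 1 − 0 = +1, Q moves away from K toward the side with fewer gas moles, so the system shifts toward the side with more gas moles — to the right.
Removing R (aq), a reactant, drives the reaction to the left.
The individual effects push in opposite directions; without quantitative information the net direction cannot be determined.

cannot be determined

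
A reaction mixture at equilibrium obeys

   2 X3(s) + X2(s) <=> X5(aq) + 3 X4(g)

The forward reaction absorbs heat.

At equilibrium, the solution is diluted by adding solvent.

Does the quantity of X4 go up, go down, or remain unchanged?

Dilution lowers every aqueous concentration by the same factor. Δn_aq = 1 − 0 = +1, so the system shifts toward the side with more dissolved moles — to the right.
The net shift is to the right. X4 is a product, so its amount increases.

increases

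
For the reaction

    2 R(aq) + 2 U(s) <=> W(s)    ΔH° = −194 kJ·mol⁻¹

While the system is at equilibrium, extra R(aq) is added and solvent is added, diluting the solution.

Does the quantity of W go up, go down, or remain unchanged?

Adding R (aq), a reactant, drives the reaction to the right.
Dilution lowers every aqueous concentration by the same factor. Δn_aq = 0 − 2 = -2, so the system shifts toward the side with more dissolved moles — to the left.
The two effects oppose each other, so the net shift — and hence the change in W — cannot be determined from the given information.

cannot be determined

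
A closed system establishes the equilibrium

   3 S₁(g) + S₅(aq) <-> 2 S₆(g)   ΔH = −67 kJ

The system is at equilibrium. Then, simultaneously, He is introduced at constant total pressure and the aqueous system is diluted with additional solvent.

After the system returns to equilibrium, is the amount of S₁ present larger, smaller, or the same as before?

increases

Adding inert gas at constant total pressure expands the volume and lowers every reacting partial pressure. With Δn_gas = 2 − 3 = -1, Q moves away from K toward the side with fewer gas moles, so the system shifts toward the side with more gas moles — to the left.
Dilution lowers every aqueous concentration by the same factor. Δn_aq = 0 − 1 = -1, so the system shifts toward the side with more dissolved moles — to the left.
The net shift is to the left. S₁ is a reactant, so its amount increases.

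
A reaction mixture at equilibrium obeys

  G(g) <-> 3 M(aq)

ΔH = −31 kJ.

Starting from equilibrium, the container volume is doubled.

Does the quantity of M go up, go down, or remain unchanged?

decreases

Gas moles: reactants 1, products 0 (Δn_gas = -1). Expansion shifts the system toward the side with more moles of gas — to the left.
The net shift is to the left. M is a product, so its amount decreases.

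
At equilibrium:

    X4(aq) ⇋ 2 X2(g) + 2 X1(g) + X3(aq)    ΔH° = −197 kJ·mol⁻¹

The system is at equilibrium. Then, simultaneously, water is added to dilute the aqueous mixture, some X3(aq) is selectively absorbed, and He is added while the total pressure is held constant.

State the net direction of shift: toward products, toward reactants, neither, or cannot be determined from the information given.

right

Dilution scales every aqueous concentration by the same factor. Δn_aq = 1 − 1 = 0, so Q is unchanged — no shift.
Removing X3 (aq), a product, drives the reaction to the right.
Adding inert gas at constant total pressure expands the volume and lowers every reacting partial pressure. With Δn_gas = 4 − 0 = +4, Q moves away from K toward the side with fewer gas moles, so the system shifts toward the side with more gas moles — to the right.
Only the nonzero effect(s) matter; the net shift is to the right.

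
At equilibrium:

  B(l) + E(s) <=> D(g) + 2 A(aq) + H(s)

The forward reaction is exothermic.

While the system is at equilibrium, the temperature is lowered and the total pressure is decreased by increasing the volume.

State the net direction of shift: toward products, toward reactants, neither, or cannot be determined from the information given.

right

The forward reaction is exothermic. Lowering T favours the exothermic direction — shift to the right.
Gas moles: reactants 0, products 1 (Δn_gas = +1). Expansion shifts the system toward the side with more moles of gas — to the right.
All effects act in the same direction — net shift to the right.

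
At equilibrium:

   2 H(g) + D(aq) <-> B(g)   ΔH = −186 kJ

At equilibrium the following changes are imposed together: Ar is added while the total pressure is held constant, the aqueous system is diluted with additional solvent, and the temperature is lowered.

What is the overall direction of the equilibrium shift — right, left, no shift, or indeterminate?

Adding inert gas at constant total pressure expands the volume and lowers every reacting partial pressure. With Δn_gas = 1 − 2 = -1, Q moves away from K toward the side with fewer gas moles, so the system shifts toward the side with more gas moles — to the left.
Dilution lowers every aqueous concentration by the same factor. Δn_aq = 0 − 1 = -1, so the system shifts toward the side with more dissolved moles — to the left.
The forward reaction is exothermic. Lowering T favours the exothermic direction — shift to the right.
The individual effects push in opposite directions; without quantitative information the net direction cannot be determined.

cannot be determined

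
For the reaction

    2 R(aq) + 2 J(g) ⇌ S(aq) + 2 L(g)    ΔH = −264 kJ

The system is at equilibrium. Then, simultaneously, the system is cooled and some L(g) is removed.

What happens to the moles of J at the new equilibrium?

The forward reaction is exothermic. Lowering T favours the exothermic direction — shift to the right.
Removing L (g), a product, drives the reaction to the right.
The net shift is to the right. J is a reactant, so its amount decreases.

decreases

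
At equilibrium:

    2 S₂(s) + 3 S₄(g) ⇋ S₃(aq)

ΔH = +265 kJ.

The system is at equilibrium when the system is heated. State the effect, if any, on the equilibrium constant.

K depends on temperature via the van 't Hoff relation. The forward reaction is endothermic, so raising T increases K.

increases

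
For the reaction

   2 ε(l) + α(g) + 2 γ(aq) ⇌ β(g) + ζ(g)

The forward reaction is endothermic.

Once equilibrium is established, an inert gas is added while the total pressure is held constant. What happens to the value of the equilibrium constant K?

unchanged

The equilibrium constant depends only on temperature. This perturbation may move the position of equilibrium, but since T is unchanged, K itself is unchanged.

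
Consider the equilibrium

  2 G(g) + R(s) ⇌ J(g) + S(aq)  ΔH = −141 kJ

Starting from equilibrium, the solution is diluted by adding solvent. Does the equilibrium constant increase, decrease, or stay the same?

The equilibrium constant depends only on temperature. This perturbation may move the position of equilibrium, but since T is unchanged, K itself is unchanged.

unchanged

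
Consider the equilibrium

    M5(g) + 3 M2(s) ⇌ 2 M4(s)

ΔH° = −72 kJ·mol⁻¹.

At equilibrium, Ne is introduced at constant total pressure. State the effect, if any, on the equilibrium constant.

unchanged

The equilibrium constant depends only on temperature. This perturbation may move the position of equilibrium, but since T is unchanged, K itself is unchanged.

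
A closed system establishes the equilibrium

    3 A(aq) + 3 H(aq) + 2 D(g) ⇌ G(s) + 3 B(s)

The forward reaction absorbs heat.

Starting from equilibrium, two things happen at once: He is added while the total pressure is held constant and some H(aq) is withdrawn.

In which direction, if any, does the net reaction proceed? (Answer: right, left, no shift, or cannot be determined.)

Adding inert gas at constant total pressure expands the volume and lowers every reacting partial pressure. With Δn_gas = 0 − 2 = -2, Q moves away from K toward the side with fewer gas moles, so the system shifts toward the side with more gas moles — to the left.
Removing H (aq), a reactant, drives the reaction to the left.
All effects act in the same direction — net shift to the left.

left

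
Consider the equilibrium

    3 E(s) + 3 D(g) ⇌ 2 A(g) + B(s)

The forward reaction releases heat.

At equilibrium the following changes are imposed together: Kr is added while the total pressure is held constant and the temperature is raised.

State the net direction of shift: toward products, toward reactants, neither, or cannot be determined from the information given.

left

Adding inert gas at constant total pressure expands the volume and lowers every reacting partial pressure. With Δn_gas = 2 − 3 = -1, Q moves away from K toward the side with fewer gas moles, so the system shifts toward the side with more gas moles — to the left.
The forward reaction is exothermic. Raising T favours the endothermic direction — shift to the left.
All effects act in the same direction — net shift to the left.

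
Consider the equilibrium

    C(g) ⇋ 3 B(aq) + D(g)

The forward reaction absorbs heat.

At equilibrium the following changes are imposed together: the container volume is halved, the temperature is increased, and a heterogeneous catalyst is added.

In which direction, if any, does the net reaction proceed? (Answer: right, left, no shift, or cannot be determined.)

Gas moles: reactants 1, products 1. Δn_gas = 0, so a volume change leaves Q equal to K — no shift from this change.
The forward reaction is endothermic. Raising T favours the endothermic direction — shift to the right.
A catalyst speeds both forward and reverse rates equally; it changes neither Q nor K — no shift from this change.
Only the nonzero effect(s) matter; the net shift is to the right.

right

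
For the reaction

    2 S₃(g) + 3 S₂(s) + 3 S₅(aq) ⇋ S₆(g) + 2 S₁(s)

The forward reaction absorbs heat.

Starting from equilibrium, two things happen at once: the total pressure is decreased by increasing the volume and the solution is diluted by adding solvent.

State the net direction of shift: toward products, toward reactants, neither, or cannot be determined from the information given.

left

Gas moles: reactants 2, products 1 (Δn_gas = -1). Expansion shifts the system toward the side with more moles of gas — to the left.
Dilution lowers every aqueous concentration by the same factor. Δn_aq = 0 − 3 = -3, so the system shifts toward the side with more dissolved moles — to the left.
All effects act in the same direction — net shift to the left.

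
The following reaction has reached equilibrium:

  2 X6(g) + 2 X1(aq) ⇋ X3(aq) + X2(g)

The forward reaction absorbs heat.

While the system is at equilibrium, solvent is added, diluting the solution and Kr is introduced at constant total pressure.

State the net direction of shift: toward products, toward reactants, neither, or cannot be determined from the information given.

left

Dilution lowers every aqueous concentration by the same factor. Δn_aq = 1 − 2 = -1, so the system shifts toward the side with more dissolved moles — to the left.
Adding inert gas at constant total pressure expands the volume and lowers every reacting partial pressure. With Δn_gas = 1 − 2 = -1, Q moves away from K toward the side with fewer gas moles, so the system shifts toward the side with more gas moles — to the left.
All effects act in the same direction — net shift to the left.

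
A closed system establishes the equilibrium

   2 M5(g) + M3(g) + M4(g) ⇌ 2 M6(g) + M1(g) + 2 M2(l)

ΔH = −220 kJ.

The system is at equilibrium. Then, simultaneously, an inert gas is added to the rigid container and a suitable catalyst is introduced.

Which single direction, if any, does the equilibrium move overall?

no shift

At constant volume, adding an inert gas leaves every reacting species' partial pressure unchanged, so Q is unchanged — no shift from this change.
A catalyst speeds both forward and reverse rates equally; it changes neither Q nor K — no shift from this change.
None of the changes alters Q relative to K, so there is no net shift.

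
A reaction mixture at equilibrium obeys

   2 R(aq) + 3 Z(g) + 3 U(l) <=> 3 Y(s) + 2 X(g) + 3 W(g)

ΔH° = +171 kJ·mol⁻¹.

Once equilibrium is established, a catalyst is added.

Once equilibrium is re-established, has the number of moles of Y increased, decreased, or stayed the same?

A catalyst speeds both forward and reverse rates equally; it changes neither Q nor K — no shift from this change.
No net shift occurs, so the amount of Y is unchanged.

unchanged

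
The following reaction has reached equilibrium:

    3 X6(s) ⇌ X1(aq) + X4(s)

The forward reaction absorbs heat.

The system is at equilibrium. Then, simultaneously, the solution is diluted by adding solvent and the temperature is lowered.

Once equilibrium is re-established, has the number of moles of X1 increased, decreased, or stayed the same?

Dilution lowers every aqueous concentration by the same factor. Δn_aq = 1 − 0 = +1, so the system shifts toward the side with more dissolved moles — to the right.
The forward reaction is endothermic. Lowering T favours the exothermic direction — shift to the left.
The two effects oppose each other, so the net shift — and hence the change in X1 — cannot be determined from the given information.

cannot be determined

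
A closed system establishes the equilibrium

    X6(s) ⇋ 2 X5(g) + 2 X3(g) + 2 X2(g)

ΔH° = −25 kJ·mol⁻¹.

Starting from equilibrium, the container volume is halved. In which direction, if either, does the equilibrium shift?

Gas moles: reactants 0, products 6 (Δn_gas = +6). Compression shifts the system toward the side with fewer moles of gas — to the left.

left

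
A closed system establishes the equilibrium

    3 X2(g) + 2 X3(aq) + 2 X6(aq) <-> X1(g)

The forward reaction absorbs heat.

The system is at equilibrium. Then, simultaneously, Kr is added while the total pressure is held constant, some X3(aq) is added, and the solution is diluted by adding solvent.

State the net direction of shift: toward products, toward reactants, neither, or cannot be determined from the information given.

cannot be determined

Adding inert gas at constant total pressure expands the volume and lowers every reacting partial pressure. With Δn_gas = 1 − 3 = -2, Q moves away from K toward the side with fewer gas moles, so the system shifts toward the side with more gas moles — to the left.
Adding X3 (aq), a reactant, drives the reaction to the right.
Dilution lowers every aqueous concentration by the same factor. Δn_aq = 0 − 4 = -4, so the system shifts toward the side with more dissolved moles — to the left.
The individual effects push in opposite directions; without quantitative information the net direction cannot be determined.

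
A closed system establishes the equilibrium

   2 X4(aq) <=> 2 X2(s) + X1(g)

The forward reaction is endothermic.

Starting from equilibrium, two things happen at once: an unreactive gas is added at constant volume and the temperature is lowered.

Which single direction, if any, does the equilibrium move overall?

left

At constant volume, adding an inert gas leaves every reacting species' partial pressure unchanged, so Q is unchanged — no shift from this change.
The forward reaction is endothermic. Lowering T favours the exothermic direction — shift to the left.
Only the nonzero effect(s) matter; the net shift is to the left.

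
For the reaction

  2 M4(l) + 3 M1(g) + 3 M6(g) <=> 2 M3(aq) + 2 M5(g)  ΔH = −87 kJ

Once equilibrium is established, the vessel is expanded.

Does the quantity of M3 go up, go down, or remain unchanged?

decreases

Gas moles: reactants 6, products 2 (Δn_gas = -4). Expansion shifts the system toward the side with more moles of gas — to the left.
The net shift is to the left. M3 is a product, so its amount decreases.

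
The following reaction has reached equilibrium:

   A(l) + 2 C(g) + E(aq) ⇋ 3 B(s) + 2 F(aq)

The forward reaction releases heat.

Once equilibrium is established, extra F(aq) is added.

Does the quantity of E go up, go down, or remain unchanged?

Adding F (aq), a product, drives the reaction to the left.
The net shift is to the left. E is a reactant, so its amount increases.

increases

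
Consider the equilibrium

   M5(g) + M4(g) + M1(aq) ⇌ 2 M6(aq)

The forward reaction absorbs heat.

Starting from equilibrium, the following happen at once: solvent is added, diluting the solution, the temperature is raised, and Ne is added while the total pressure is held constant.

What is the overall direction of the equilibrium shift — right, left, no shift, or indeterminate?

cannot be determined

Dilution lowers every aqueous concentration by the same factor. Δn_aq = 2 − 1 = +1, so the system shifts toward the side with more dissolved moles — to the right.
The forward reaction is endothermic. Raising T favours the endothermic direction — shift to the right.
Adding inert gas at constant total pressure expands the volume and lowers every reacting partial pressure. With Δn_gas = 0 − 2 = -2, Q moves away from K toward the side with fewer gas moles, so the system shifts toward the side with more gas moles — to the left.
The individual effects push in opposite directions; without quantitative information the net direction cannot be determined.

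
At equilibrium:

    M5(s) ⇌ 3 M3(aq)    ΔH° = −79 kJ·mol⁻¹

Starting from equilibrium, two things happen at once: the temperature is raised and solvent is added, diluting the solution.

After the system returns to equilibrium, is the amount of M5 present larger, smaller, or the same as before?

The forward reaction is exothermic. Raising T favours the endothermic direction — shift to the left.
Dilution lowers every aqueous concentration by the same factor. Δn_aq = 3 − 0 = +3, so the system shifts toward the side with more dissolved moles — to the right.
The two effects oppose each other, so the net shift — and hence the change in M5 — cannot be determined from the given information.

cannot be determined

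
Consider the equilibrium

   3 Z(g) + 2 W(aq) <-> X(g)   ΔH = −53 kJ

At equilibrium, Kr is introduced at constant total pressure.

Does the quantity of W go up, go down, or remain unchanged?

increases

Adding inert gas at constant total pressure expands the volume and lowers every reacting partial pressure. With Δn_gas = 1 − 3 = -2, Q moves away from K toward the side with fewer gas moles, so the system shifts toward the side with more gas moles — to the left.
The net shift is to the left. W is a reactant, so its amount increases.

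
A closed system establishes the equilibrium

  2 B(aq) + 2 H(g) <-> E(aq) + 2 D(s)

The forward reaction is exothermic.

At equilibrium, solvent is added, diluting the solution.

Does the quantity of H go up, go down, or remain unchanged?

Dilution lowers every aqueous concentration by the same factor. Δn_aq = 1 − 2 = -1, so the system shifts toward the side with more dissolved moles — to the left.
The net shift is to the left. H is a reactant, so its amount increases.

increases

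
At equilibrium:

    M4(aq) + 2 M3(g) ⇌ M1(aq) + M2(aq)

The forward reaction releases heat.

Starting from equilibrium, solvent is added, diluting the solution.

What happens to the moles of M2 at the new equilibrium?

increases

Dilution lowers every aqueous concentration by the same factor. Δn_aq = 2 − 1 = +1, so the system shifts toward the side with more dissolved moles — to the right.
The net shift is to the right. M2 is a product, so its amount increases.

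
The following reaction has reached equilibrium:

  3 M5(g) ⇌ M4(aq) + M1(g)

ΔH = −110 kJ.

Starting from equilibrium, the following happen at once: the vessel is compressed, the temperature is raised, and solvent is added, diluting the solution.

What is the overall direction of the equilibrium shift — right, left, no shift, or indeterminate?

Gas moles: reactants 3, products 1 (Δn_gas = -2). Compression shifts the system toward the side with fewer moles of gas — to the right.
The forward reaction is exothermic. Raising T favours the endothermic direction — shift to the left.
Dilution lowers every aqueous concentration by the same factor. Δn_aq = 1 − 0 = +1, so the system shifts toward the side with more dissolved moles — to the right.
The individual effects push in opposite directions; without quantitative information the net direction cannot be determined.

cannot be determined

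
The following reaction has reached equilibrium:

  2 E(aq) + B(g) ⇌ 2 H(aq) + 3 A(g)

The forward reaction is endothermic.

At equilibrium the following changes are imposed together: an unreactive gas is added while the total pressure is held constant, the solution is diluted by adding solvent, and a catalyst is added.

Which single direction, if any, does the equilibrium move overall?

Adding inert gas at constant total pressure expands the volume and lowers every reacting partial pressure. With Δn_gas = 3 − 1 = +2, Q moves away from K toward the side with fewer gas moles, so the system shifts toward the side with more gas moles — to the right.
Dilution scales every aqueous concentration by the same factor. Δn_aq = 2 − 2 = 0, so Q is unchanged — no shift.
A catalyst speeds both forward and reverse rates equally; it changes neither Q nor K — no shift from this change.
Only the nonzero effect(s) matter; the net shift is to the right.

right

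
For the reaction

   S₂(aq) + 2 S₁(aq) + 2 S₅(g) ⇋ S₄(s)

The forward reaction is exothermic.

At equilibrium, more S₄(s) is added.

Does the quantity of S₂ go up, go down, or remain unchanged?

S₄ is a pure solid; its activity is 1 regardless of amount, so Q is unaffected — no shift from this change.
No net shift occurs, so the amount of S₂ is unchanged.

unchanged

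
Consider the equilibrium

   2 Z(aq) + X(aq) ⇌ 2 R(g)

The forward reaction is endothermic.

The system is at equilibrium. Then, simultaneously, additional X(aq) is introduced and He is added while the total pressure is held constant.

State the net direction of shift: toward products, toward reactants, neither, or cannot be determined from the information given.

right

Adding X (aq), a reactant, drives the reaction to the right.
Adding inert gas at constant total pressure expands the volume and lowers every reacting partial pressure. With Δn_gas = 2 − 0 = +2, Q moves away from K toward the side with fewer gas moles, so the system shifts toward the side with more gas moles — to the right.
All effects act in the same direction — net shift to the right.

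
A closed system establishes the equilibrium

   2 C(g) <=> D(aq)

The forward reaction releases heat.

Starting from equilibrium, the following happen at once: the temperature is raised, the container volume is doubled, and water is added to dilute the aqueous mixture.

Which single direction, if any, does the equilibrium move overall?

The forward reaction is exothermic. Raising T favours the endothermic direction — shift to the left.
Gas moles: reactants 2, products 0 (Δn_gas = -2). Expansion shifts the system toward the side with more moles of gas — to the left.
Dilution lowers every aqueous concentration by the same factor. Δn_aq = 1 − 0 = +1, so the system shifts toward the side with more dissolved moles — to the right.
The individual effects push in opposite directions; without quantitative information the net direction cannot be determined.

cannot be determined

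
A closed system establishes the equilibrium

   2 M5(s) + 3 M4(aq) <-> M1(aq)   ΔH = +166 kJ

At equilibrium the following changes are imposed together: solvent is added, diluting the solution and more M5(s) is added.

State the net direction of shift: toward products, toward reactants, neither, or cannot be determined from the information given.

left

Dilution lowers every aqueous concentration by the same factor. Δn_aq = 1 − 3 = -2, so the system shifts toward the side with more dissolved moles — to the left.
M5 is a pure solid; its activity is 1 regardless of amount, so Q is unaffected — no shift from this change.
Only the nonzero effect(s) matter; the net shift is to the left.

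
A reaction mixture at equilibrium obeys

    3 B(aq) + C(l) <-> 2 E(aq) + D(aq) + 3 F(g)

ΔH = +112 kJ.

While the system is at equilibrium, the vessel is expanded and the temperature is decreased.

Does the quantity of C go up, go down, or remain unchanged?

Gas moles: reactants 0, products 3 (Δn_gas = +3). Expansion shifts the system toward the side with more moles of gas — to the right.
The forward reaction is endothermic. Lowering T favours the exothermic direction — shift to the left.
The two effects oppose each other, so the net shift — and hence the change in C — cannot be determined from the given information.

cannot be determined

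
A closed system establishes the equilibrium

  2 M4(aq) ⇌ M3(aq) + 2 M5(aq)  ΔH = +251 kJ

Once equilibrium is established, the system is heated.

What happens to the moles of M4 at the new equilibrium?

decreases

The forward reaction is endothermic. Raising T favours the endothermic direction — shift to the right.
The net shift is to the right. M4 is a reactant, so its amount decreases.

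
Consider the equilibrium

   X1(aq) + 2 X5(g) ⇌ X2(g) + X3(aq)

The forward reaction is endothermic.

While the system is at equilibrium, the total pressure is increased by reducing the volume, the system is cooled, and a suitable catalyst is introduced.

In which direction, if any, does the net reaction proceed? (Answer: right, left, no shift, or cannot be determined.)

cannot be determined

Gas moles: reactants 2, products 1 (Δn_gas = -1). Compression shifts the system toward the side with fewer moles of gas — to the right.
The forward reaction is endothermic. Lowering T favours the exothermic direction — shift to the left.
A catalyst speeds both forward and reverse rates equally; it changes neither Q nor K — no shift from this change.
The individual effects push in opposite directions; without quantitative information the net direction cannot be determined.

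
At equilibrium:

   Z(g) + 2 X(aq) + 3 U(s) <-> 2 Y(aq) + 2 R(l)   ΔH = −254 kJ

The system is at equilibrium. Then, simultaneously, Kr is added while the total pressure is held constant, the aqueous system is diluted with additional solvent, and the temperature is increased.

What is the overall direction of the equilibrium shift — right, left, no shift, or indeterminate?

Adding inert gas at constant total pressure expands the volume and lowers every reacting partial pressure. With Δn_gas = 0 − 1 = -1, Q moves away from K toward the side with fewer gas moles, so the system shifts toward the side with more gas moles — to the left.
Dilution scales every aqueous concentration by the same factor. Δn_aq = 2 − 2 = 0, so Q is unchanged — no shift.
The forward reaction is exothermic. Raising T favours the endothermic direction — shift to the left.
Only the nonzero effect(s) matter; the net shift is to the left.

left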